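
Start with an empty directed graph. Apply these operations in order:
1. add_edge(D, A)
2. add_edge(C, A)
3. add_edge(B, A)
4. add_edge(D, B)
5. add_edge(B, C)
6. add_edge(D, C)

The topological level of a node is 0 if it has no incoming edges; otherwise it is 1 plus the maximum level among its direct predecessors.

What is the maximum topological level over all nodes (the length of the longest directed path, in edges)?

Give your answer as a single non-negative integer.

Op 1: add_edge(D, A). Edges now: 1
Op 2: add_edge(C, A). Edges now: 2
Op 3: add_edge(B, A). Edges now: 3
Op 4: add_edge(D, B). Edges now: 4
Op 5: add_edge(B, C). Edges now: 5
Op 6: add_edge(D, C). Edges now: 6
Compute levels (Kahn BFS):
  sources (in-degree 0): D
  process D: level=0
    D->A: in-degree(A)=2, level(A)>=1
    D->B: in-degree(B)=0, level(B)=1, enqueue
    D->C: in-degree(C)=1, level(C)>=1
  process B: level=1
    B->A: in-degree(A)=1, level(A)>=2
    B->C: in-degree(C)=0, level(C)=2, enqueue
  process C: level=2
    C->A: in-degree(A)=0, level(A)=3, enqueue
  process A: level=3
All levels: A:3, B:1, C:2, D:0
max level = 3

Answer: 3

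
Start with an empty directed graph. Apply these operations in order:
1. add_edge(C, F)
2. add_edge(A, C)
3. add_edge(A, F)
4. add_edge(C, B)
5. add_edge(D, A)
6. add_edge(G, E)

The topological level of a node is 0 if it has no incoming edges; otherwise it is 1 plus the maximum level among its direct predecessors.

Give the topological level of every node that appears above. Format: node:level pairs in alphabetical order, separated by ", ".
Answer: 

Answer: A:1, B:3, C:2, D:0, E:1, F:3, G:0

Derivation:
Op 1: add_edge(C, F). Edges now: 1
Op 2: add_edge(A, C). Edges now: 2
Op 3: add_edge(A, F). Edges now: 3
Op 4: add_edge(C, B). Edges now: 4
Op 5: add_edge(D, A). Edges now: 5
Op 6: add_edge(G, E). Edges now: 6
Compute levels (Kahn BFS):
  sources (in-degree 0): D, G
  process D: level=0
    D->A: in-degree(A)=0, level(A)=1, enqueue
  process G: level=0
    G->E: in-degree(E)=0, level(E)=1, enqueue
  process A: level=1
    A->C: in-degree(C)=0, level(C)=2, enqueue
    A->F: in-degree(F)=1, level(F)>=2
  process E: level=1
  process C: level=2
    C->B: in-degree(B)=0, level(B)=3, enqueue
    C->F: in-degree(F)=0, level(F)=3, enqueue
  process B: level=3
  process F: level=3
All levels: A:1, B:3, C:2, D:0, E:1, F:3, G:0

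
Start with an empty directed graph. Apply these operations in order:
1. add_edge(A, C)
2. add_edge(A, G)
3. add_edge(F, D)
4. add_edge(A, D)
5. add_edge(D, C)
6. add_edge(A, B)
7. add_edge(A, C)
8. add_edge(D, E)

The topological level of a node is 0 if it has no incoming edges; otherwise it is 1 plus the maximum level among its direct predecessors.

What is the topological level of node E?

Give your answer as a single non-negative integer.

Op 1: add_edge(A, C). Edges now: 1
Op 2: add_edge(A, G). Edges now: 2
Op 3: add_edge(F, D). Edges now: 3
Op 4: add_edge(A, D). Edges now: 4
Op 5: add_edge(D, C). Edges now: 5
Op 6: add_edge(A, B). Edges now: 6
Op 7: add_edge(A, C) (duplicate, no change). Edges now: 6
Op 8: add_edge(D, E). Edges now: 7
Compute levels (Kahn BFS):
  sources (in-degree 0): A, F
  process A: level=0
    A->B: in-degree(B)=0, level(B)=1, enqueue
    A->C: in-degree(C)=1, level(C)>=1
    A->D: in-degree(D)=1, level(D)>=1
    A->G: in-degree(G)=0, level(G)=1, enqueue
  process F: level=0
    F->D: in-degree(D)=0, level(D)=1, enqueue
  process B: level=1
  process G: level=1
  process D: level=1
    D->C: in-degree(C)=0, level(C)=2, enqueue
    D->E: in-degree(E)=0, level(E)=2, enqueue
  process C: level=2
  process E: level=2
All levels: A:0, B:1, C:2, D:1, E:2, F:0, G:1
level(E) = 2

Answer: 2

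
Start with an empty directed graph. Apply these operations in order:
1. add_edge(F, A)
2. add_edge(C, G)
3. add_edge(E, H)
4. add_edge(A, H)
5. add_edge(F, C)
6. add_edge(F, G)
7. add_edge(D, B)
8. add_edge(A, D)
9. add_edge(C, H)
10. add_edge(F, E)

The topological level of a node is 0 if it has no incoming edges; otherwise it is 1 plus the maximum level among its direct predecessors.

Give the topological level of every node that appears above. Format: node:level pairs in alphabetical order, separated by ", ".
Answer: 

Op 1: add_edge(F, A). Edges now: 1
Op 2: add_edge(C, G). Edges now: 2
Op 3: add_edge(E, H). Edges now: 3
Op 4: add_edge(A, H). Edges now: 4
Op 5: add_edge(F, C). Edges now: 5
Op 6: add_edge(F, G). Edges now: 6
Op 7: add_edge(D, B). Edges now: 7
Op 8: add_edge(A, D). Edges now: 8
Op 9: add_edge(C, H). Edges now: 9
Op 10: add_edge(F, E). Edges now: 10
Compute levels (Kahn BFS):
  sources (in-degree 0): F
  process F: level=0
    F->A: in-degree(A)=0, level(A)=1, enqueue
    F->C: in-degree(C)=0, level(C)=1, enqueue
    F->E: in-degree(E)=0, level(E)=1, enqueue
    F->G: in-degree(G)=1, level(G)>=1
  process A: level=1
    A->D: in-degree(D)=0, level(D)=2, enqueue
    A->H: in-degree(H)=2, level(H)>=2
  process C: level=1
    C->G: in-degree(G)=0, level(G)=2, enqueue
    C->H: in-degree(H)=1, level(H)>=2
  process E: level=1
    E->H: in-degree(H)=0, level(H)=2, enqueue
  process D: level=2
    D->B: in-degree(B)=0, level(B)=3, enqueue
  process G: level=2
  process H: level=2
  process B: level=3
All levels: A:1, B:3, C:1, D:2, E:1, F:0, G:2, H:2

Answer: A:1, B:3, C:1, D:2, E:1, F:0, G:2, H:2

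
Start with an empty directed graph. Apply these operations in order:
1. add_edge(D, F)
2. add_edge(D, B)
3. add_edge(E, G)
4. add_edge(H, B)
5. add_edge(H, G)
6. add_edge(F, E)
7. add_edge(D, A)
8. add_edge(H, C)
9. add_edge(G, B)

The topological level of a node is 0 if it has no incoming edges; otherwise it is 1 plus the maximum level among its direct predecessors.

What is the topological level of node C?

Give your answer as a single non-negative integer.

Op 1: add_edge(D, F). Edges now: 1
Op 2: add_edge(D, B). Edges now: 2
Op 3: add_edge(E, G). Edges now: 3
Op 4: add_edge(H, B). Edges now: 4
Op 5: add_edge(H, G). Edges now: 5
Op 6: add_edge(F, E). Edges now: 6
Op 7: add_edge(D, A). Edges now: 7
Op 8: add_edge(H, C). Edges now: 8
Op 9: add_edge(G, B). Edges now: 9
Compute levels (Kahn BFS):
  sources (in-degree 0): D, H
  process D: level=0
    D->A: in-degree(A)=0, level(A)=1, enqueue
    D->B: in-degree(B)=2, level(B)>=1
    D->F: in-degree(F)=0, level(F)=1, enqueue
  process H: level=0
    H->B: in-degree(B)=1, level(B)>=1
    H->C: in-degree(C)=0, level(C)=1, enqueue
    H->G: in-degree(G)=1, level(G)>=1
  process A: level=1
  process F: level=1
    F->E: in-degree(E)=0, level(E)=2, enqueue
  process C: level=1
  process E: level=2
    E->G: in-degree(G)=0, level(G)=3, enqueue
  process G: level=3
    G->B: in-degree(B)=0, level(B)=4, enqueue
  process B: level=4
All levels: A:1, B:4, C:1, D:0, E:2, F:1, G:3, H:0
level(C) = 1

Answer: 1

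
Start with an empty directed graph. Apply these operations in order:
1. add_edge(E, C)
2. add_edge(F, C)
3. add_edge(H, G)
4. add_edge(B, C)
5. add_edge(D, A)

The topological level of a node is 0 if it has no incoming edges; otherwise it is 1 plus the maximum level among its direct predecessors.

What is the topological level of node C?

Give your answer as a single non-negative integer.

Answer: 1

Derivation:
Op 1: add_edge(E, C). Edges now: 1
Op 2: add_edge(F, C). Edges now: 2
Op 3: add_edge(H, G). Edges now: 3
Op 4: add_edge(B, C). Edges now: 4
Op 5: add_edge(D, A). Edges now: 5
Compute levels (Kahn BFS):
  sources (in-degree 0): B, D, E, F, H
  process B: level=0
    B->C: in-degree(C)=2, level(C)>=1
  process D: level=0
    D->A: in-degree(A)=0, level(A)=1, enqueue
  process E: level=0
    E->C: in-degree(C)=1, level(C)>=1
  process F: level=0
    F->C: in-degree(C)=0, level(C)=1, enqueue
  process H: level=0
    H->G: in-degree(G)=0, level(G)=1, enqueue
  process A: level=1
  process C: level=1
  process G: level=1
All levels: A:1, B:0, C:1, D:0, E:0, F:0, G:1, H:0
level(C) = 1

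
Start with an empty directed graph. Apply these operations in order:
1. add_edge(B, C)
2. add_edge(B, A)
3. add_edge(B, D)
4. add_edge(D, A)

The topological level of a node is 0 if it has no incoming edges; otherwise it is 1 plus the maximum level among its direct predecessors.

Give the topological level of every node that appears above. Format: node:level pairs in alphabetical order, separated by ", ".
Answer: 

Answer: A:2, B:0, C:1, D:1

Derivation:
Op 1: add_edge(B, C). Edges now: 1
Op 2: add_edge(B, A). Edges now: 2
Op 3: add_edge(B, D). Edges now: 3
Op 4: add_edge(D, A). Edges now: 4
Compute levels (Kahn BFS):
  sources (in-degree 0): B
  process B: level=0
    B->A: in-degree(A)=1, level(A)>=1
    B->C: in-degree(C)=0, level(C)=1, enqueue
    B->D: in-degree(D)=0, level(D)=1, enqueue
  process C: level=1
  process D: level=1
    D->A: in-degree(A)=0, level(A)=2, enqueue
  process A: level=2
All levels: A:2, B:0, C:1, D:1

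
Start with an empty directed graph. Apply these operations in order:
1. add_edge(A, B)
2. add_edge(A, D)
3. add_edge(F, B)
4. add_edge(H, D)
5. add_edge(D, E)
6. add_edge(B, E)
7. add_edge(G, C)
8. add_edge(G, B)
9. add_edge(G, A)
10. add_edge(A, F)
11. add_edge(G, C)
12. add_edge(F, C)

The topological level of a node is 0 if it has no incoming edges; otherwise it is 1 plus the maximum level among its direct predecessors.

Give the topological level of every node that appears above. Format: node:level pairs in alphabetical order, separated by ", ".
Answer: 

Answer: A:1, B:3, C:3, D:2, E:4, F:2, G:0, H:0

Derivation:
Op 1: add_edge(A, B). Edges now: 1
Op 2: add_edge(A, D). Edges now: 2
Op 3: add_edge(F, B). Edges now: 3
Op 4: add_edge(H, D). Edges now: 4
Op 5: add_edge(D, E). Edges now: 5
Op 6: add_edge(B, E). Edges now: 6
Op 7: add_edge(G, C). Edges now: 7
Op 8: add_edge(G, B). Edges now: 8
Op 9: add_edge(G, A). Edges now: 9
Op 10: add_edge(A, F). Edges now: 10
Op 11: add_edge(G, C) (duplicate, no change). Edges now: 10
Op 12: add_edge(F, C). Edges now: 11
Compute levels (Kahn BFS):
  sources (in-degree 0): G, H
  process G: level=0
    G->A: in-degree(A)=0, level(A)=1, enqueue
    G->B: in-degree(B)=2, level(B)>=1
    G->C: in-degree(C)=1, level(C)>=1
  process H: level=0
    H->D: in-degree(D)=1, level(D)>=1
  process A: level=1
    A->B: in-degree(B)=1, level(B)>=2
    A->D: in-degree(D)=0, level(D)=2, enqueue
    A->F: in-degree(F)=0, level(F)=2, enqueue
  process D: level=2
    D->E: in-degree(E)=1, level(E)>=3
  process F: level=2
    F->B: in-degree(B)=0, level(B)=3, enqueue
    F->C: in-degree(C)=0, level(C)=3, enqueue
  process B: level=3
    B->E: in-degree(E)=0, level(E)=4, enqueue
  process C: level=3
  process E: level=4
All levels: A:1, B:3, C:3, D:2, E:4, F:2, G:0, H:0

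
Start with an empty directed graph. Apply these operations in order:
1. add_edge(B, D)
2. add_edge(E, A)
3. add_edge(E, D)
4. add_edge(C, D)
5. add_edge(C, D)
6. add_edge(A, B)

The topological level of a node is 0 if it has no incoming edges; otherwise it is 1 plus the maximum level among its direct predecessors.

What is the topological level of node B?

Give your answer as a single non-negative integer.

Answer: 2

Derivation:
Op 1: add_edge(B, D). Edges now: 1
Op 2: add_edge(E, A). Edges now: 2
Op 3: add_edge(E, D). Edges now: 3
Op 4: add_edge(C, D). Edges now: 4
Op 5: add_edge(C, D) (duplicate, no change). Edges now: 4
Op 6: add_edge(A, B). Edges now: 5
Compute levels (Kahn BFS):
  sources (in-degree 0): C, E
  process C: level=0
    C->D: in-degree(D)=2, level(D)>=1
  process E: level=0
    E->A: in-degree(A)=0, level(A)=1, enqueue
    E->D: in-degree(D)=1, level(D)>=1
  process A: level=1
    A->B: in-degree(B)=0, level(B)=2, enqueue
  process B: level=2
    B->D: in-degree(D)=0, level(D)=3, enqueue
  process D: level=3
All levels: A:1, B:2, C:0, D:3, E:0
level(B) = 2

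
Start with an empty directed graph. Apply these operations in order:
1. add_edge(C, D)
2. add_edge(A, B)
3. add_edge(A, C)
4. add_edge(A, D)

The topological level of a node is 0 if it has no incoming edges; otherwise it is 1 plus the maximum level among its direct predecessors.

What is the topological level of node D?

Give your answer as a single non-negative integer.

Op 1: add_edge(C, D). Edges now: 1
Op 2: add_edge(A, B). Edges now: 2
Op 3: add_edge(A, C). Edges now: 3
Op 4: add_edge(A, D). Edges now: 4
Compute levels (Kahn BFS):
  sources (in-degree 0): A
  process A: level=0
    A->B: in-degree(B)=0, level(B)=1, enqueue
    A->C: in-degree(C)=0, level(C)=1, enqueue
    A->D: in-degree(D)=1, level(D)>=1
  process B: level=1
  process C: level=1
    C->D: in-degree(D)=0, level(D)=2, enqueue
  process D: level=2
All levels: A:0, B:1, C:1, D:2
level(D) = 2

Answer: 2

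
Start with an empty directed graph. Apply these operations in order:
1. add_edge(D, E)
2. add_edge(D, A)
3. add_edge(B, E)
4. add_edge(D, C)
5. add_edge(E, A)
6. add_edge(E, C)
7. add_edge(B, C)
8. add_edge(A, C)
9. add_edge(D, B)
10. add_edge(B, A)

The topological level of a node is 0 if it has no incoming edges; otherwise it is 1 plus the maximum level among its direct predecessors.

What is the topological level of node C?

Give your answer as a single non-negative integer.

Answer: 4

Derivation:
Op 1: add_edge(D, E). Edges now: 1
Op 2: add_edge(D, A). Edges now: 2
Op 3: add_edge(B, E). Edges now: 3
Op 4: add_edge(D, C). Edges now: 4
Op 5: add_edge(E, A). Edges now: 5
Op 6: add_edge(E, C). Edges now: 6
Op 7: add_edge(B, C). Edges now: 7
Op 8: add_edge(A, C). Edges now: 8
Op 9: add_edge(D, B). Edges now: 9
Op 10: add_edge(B, A). Edges now: 10
Compute levels (Kahn BFS):
  sources (in-degree 0): D
  process D: level=0
    D->A: in-degree(A)=2, level(A)>=1
    D->B: in-degree(B)=0, level(B)=1, enqueue
    D->C: in-degree(C)=3, level(C)>=1
    D->E: in-degree(E)=1, level(E)>=1
  process B: level=1
    B->A: in-degree(A)=1, level(A)>=2
    B->C: in-degree(C)=2, level(C)>=2
    B->E: in-degree(E)=0, level(E)=2, enqueue
  process E: level=2
    E->A: in-degree(A)=0, level(A)=3, enqueue
    E->C: in-degree(C)=1, level(C)>=3
  process A: level=3
    A->C: in-degree(C)=0, level(C)=4, enqueue
  process C: level=4
All levels: A:3, B:1, C:4, D:0, E:2
level(C) = 4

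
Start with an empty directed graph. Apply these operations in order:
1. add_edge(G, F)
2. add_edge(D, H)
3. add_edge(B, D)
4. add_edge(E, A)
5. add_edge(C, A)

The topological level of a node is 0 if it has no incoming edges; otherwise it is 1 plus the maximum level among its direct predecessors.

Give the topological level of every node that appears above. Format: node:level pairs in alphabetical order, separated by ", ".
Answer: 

Op 1: add_edge(G, F). Edges now: 1
Op 2: add_edge(D, H). Edges now: 2
Op 3: add_edge(B, D). Edges now: 3
Op 4: add_edge(E, A). Edges now: 4
Op 5: add_edge(C, A). Edges now: 5
Compute levels (Kahn BFS):
  sources (in-degree 0): B, C, E, G
  process B: level=0
    B->D: in-degree(D)=0, level(D)=1, enqueue
  process C: level=0
    C->A: in-degree(A)=1, level(A)>=1
  process E: level=0
    E->A: in-degree(A)=0, level(A)=1, enqueue
  process G: level=0
    G->F: in-degree(F)=0, level(F)=1, enqueue
  process D: level=1
    D->H: in-degree(H)=0, level(H)=2, enqueue
  process A: level=1
  process F: level=1
  process H: level=2
All levels: A:1, B:0, C:0, D:1, E:0, F:1, G:0, H:2

Answer: A:1, B:0, C:0, D:1, E:0, F:1, G:0, H:2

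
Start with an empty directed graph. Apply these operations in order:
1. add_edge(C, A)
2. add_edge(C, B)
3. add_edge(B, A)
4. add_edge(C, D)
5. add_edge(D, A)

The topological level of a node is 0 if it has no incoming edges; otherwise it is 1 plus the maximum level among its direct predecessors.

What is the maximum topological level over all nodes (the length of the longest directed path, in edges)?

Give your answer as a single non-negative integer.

Op 1: add_edge(C, A). Edges now: 1
Op 2: add_edge(C, B). Edges now: 2
Op 3: add_edge(B, A). Edges now: 3
Op 4: add_edge(C, D). Edges now: 4
Op 5: add_edge(D, A). Edges now: 5
Compute levels (Kahn BFS):
  sources (in-degree 0): C
  process C: level=0
    C->A: in-degree(A)=2, level(A)>=1
    C->B: in-degree(B)=0, level(B)=1, enqueue
    C->D: in-degree(D)=0, level(D)=1, enqueue
  process B: level=1
    B->A: in-degree(A)=1, level(A)>=2
  process D: level=1
    D->A: in-degree(A)=0, level(A)=2, enqueue
  process A: level=2
All levels: A:2, B:1, C:0, D:1
max level = 2

Answer: 2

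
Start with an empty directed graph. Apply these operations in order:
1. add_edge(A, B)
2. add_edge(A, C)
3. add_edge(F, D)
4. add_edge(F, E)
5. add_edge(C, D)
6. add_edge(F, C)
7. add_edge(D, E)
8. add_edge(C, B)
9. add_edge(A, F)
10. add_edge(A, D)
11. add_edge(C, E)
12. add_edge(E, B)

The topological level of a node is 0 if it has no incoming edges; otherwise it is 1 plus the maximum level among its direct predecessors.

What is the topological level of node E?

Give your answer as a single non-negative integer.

Op 1: add_edge(A, B). Edges now: 1
Op 2: add_edge(A, C). Edges now: 2
Op 3: add_edge(F, D). Edges now: 3
Op 4: add_edge(F, E). Edges now: 4
Op 5: add_edge(C, D). Edges now: 5
Op 6: add_edge(F, C). Edges now: 6
Op 7: add_edge(D, E). Edges now: 7
Op 8: add_edge(C, B). Edges now: 8
Op 9: add_edge(A, F). Edges now: 9
Op 10: add_edge(A, D). Edges now: 10
Op 11: add_edge(C, E). Edges now: 11
Op 12: add_edge(E, B). Edges now: 12
Compute levels (Kahn BFS):
  sources (in-degree 0): A
  process A: level=0
    A->B: in-degree(B)=2, level(B)>=1
    A->C: in-degree(C)=1, level(C)>=1
    A->D: in-degree(D)=2, level(D)>=1
    A->F: in-degree(F)=0, level(F)=1, enqueue
  process F: level=1
    F->C: in-degree(C)=0, level(C)=2, enqueue
    F->D: in-degree(D)=1, level(D)>=2
    F->E: in-degree(E)=2, level(E)>=2
  process C: level=2
    C->B: in-degree(B)=1, level(B)>=3
    C->D: in-degree(D)=0, level(D)=3, enqueue
    C->E: in-degree(E)=1, level(E)>=3
  process D: level=3
    D->E: in-degree(E)=0, level(E)=4, enqueue
  process E: level=4
    E->B: in-degree(B)=0, level(B)=5, enqueue
  process B: level=5
All levels: A:0, B:5, C:2, D:3, E:4, F:1
level(E) = 4

Answer: 4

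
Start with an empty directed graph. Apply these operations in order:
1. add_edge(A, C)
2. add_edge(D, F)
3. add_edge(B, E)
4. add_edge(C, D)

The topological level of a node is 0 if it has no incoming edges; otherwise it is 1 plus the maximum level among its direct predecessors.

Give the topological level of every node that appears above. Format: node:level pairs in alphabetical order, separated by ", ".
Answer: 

Op 1: add_edge(A, C). Edges now: 1
Op 2: add_edge(D, F). Edges now: 2
Op 3: add_edge(B, E). Edges now: 3
Op 4: add_edge(C, D). Edges now: 4
Compute levels (Kahn BFS):
  sources (in-degree 0): A, B
  process A: level=0
    A->C: in-degree(C)=0, level(C)=1, enqueue
  process B: level=0
    B->E: in-degree(E)=0, level(E)=1, enqueue
  process C: level=1
    C->D: in-degree(D)=0, level(D)=2, enqueue
  process E: level=1
  process D: level=2
    D->F: in-degree(F)=0, level(F)=3, enqueue
  process F: level=3
All levels: A:0, B:0, C:1, D:2, E:1, F:3

Answer: A:0, B:0, C:1, D:2, E:1, F:3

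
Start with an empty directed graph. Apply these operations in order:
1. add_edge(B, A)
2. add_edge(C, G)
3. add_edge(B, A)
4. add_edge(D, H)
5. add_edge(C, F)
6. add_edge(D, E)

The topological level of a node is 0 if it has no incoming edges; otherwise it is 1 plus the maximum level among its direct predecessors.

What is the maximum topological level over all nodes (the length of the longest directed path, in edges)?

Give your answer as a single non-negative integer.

Op 1: add_edge(B, A). Edges now: 1
Op 2: add_edge(C, G). Edges now: 2
Op 3: add_edge(B, A) (duplicate, no change). Edges now: 2
Op 4: add_edge(D, H). Edges now: 3
Op 5: add_edge(C, F). Edges now: 4
Op 6: add_edge(D, E). Edges now: 5
Compute levels (Kahn BFS):
  sources (in-degree 0): B, C, D
  process B: level=0
    B->A: in-degree(A)=0, level(A)=1, enqueue
  process C: level=0
    C->F: in-degree(F)=0, level(F)=1, enqueue
    C->G: in-degree(G)=0, level(G)=1, enqueue
  process D: level=0
    D->E: in-degree(E)=0, level(E)=1, enqueue
    D->H: in-degree(H)=0, level(H)=1, enqueue
  process A: level=1
  process F: level=1
  process G: level=1
  process E: level=1
  process H: level=1
All levels: A:1, B:0, C:0, D:0, E:1, F:1, G:1, H:1
max level = 1

Answer: 1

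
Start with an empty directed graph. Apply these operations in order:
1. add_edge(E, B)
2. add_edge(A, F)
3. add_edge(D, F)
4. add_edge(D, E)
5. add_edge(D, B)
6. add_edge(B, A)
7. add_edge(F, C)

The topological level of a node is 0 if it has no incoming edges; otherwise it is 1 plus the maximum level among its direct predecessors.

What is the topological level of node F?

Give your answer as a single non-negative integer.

Op 1: add_edge(E, B). Edges now: 1
Op 2: add_edge(A, F). Edges now: 2
Op 3: add_edge(D, F). Edges now: 3
Op 4: add_edge(D, E). Edges now: 4
Op 5: add_edge(D, B). Edges now: 5
Op 6: add_edge(B, A). Edges now: 6
Op 7: add_edge(F, C). Edges now: 7
Compute levels (Kahn BFS):
  sources (in-degree 0): D
  process D: level=0
    D->B: in-degree(B)=1, level(B)>=1
    D->E: in-degree(E)=0, level(E)=1, enqueue
    D->F: in-degree(F)=1, level(F)>=1
  process E: level=1
    E->B: in-degree(B)=0, level(B)=2, enqueue
  process B: level=2
    B->A: in-degree(A)=0, level(A)=3, enqueue
  process A: level=3
    A->F: in-degree(F)=0, level(F)=4, enqueue
  process F: level=4
    F->C: in-degree(C)=0, level(C)=5, enqueue
  process C: level=5
All levels: A:3, B:2, C:5, D:0, E:1, F:4
level(F) = 4

Answer: 4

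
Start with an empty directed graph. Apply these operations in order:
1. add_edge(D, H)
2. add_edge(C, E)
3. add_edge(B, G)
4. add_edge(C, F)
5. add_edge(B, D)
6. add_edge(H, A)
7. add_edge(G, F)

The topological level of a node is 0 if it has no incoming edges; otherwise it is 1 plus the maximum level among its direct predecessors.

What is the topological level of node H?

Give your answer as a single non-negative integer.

Op 1: add_edge(D, H). Edges now: 1
Op 2: add_edge(C, E). Edges now: 2
Op 3: add_edge(B, G). Edges now: 3
Op 4: add_edge(C, F). Edges now: 4
Op 5: add_edge(B, D). Edges now: 5
Op 6: add_edge(H, A). Edges now: 6
Op 7: add_edge(G, F). Edges now: 7
Compute levels (Kahn BFS):
  sources (in-degree 0): B, C
  process B: level=0
    B->D: in-degree(D)=0, level(D)=1, enqueue
    B->G: in-degree(G)=0, level(G)=1, enqueue
  process C: level=0
    C->E: in-degree(E)=0, level(E)=1, enqueue
    C->F: in-degree(F)=1, level(F)>=1
  process D: level=1
    D->H: in-degree(H)=0, level(H)=2, enqueue
  process G: level=1
    G->F: in-degree(F)=0, level(F)=2, enqueue
  process E: level=1
  process H: level=2
    H->A: in-degree(A)=0, level(A)=3, enqueue
  process F: level=2
  process A: level=3
All levels: A:3, B:0, C:0, D:1, E:1, F:2, G:1, H:2
level(H) = 2

Answer: 2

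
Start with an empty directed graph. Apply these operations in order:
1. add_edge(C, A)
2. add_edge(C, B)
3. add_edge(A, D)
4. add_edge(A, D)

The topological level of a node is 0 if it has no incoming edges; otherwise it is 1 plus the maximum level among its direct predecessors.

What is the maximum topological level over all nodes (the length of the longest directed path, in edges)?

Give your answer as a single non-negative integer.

Op 1: add_edge(C, A). Edges now: 1
Op 2: add_edge(C, B). Edges now: 2
Op 3: add_edge(A, D). Edges now: 3
Op 4: add_edge(A, D) (duplicate, no change). Edges now: 3
Compute levels (Kahn BFS):
  sources (in-degree 0): C
  process C: level=0
    C->A: in-degree(A)=0, level(A)=1, enqueue
    C->B: in-degree(B)=0, level(B)=1, enqueue
  process A: level=1
    A->D: in-degree(D)=0, level(D)=2, enqueue
  process B: level=1
  process D: level=2
All levels: A:1, B:1, C:0, D:2
max level = 2

Answer: 2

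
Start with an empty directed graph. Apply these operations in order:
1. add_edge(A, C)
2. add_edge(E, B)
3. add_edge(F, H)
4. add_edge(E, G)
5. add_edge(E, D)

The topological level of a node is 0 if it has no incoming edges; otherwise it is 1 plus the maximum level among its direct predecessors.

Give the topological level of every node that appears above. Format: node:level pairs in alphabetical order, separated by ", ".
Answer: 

Answer: A:0, B:1, C:1, D:1, E:0, F:0, G:1, H:1

Derivation:
Op 1: add_edge(A, C). Edges now: 1
Op 2: add_edge(E, B). Edges now: 2
Op 3: add_edge(F, H). Edges now: 3
Op 4: add_edge(E, G). Edges now: 4
Op 5: add_edge(E, D). Edges now: 5
Compute levels (Kahn BFS):
  sources (in-degree 0): A, E, F
  process A: level=0
    A->C: in-degree(C)=0, level(C)=1, enqueue
  process E: level=0
    E->B: in-degree(B)=0, level(B)=1, enqueue
    E->D: in-degree(D)=0, level(D)=1, enqueue
    E->G: in-degree(G)=0, level(G)=1, enqueue
  process F: level=0
    F->H: in-degree(H)=0, level(H)=1, enqueue
  process C: level=1
  process B: level=1
  process D: level=1
  process G: level=1
  process H: level=1
All levels: A:0, B:1, C:1, D:1, E:0, F:0, G:1, H:1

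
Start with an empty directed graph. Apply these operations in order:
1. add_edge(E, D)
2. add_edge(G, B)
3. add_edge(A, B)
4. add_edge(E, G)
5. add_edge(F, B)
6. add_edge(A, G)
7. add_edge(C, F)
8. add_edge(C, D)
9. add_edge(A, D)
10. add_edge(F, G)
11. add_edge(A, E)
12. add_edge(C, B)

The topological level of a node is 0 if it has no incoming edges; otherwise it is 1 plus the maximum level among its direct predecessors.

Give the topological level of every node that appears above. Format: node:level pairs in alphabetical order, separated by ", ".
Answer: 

Op 1: add_edge(E, D). Edges now: 1
Op 2: add_edge(G, B). Edges now: 2
Op 3: add_edge(A, B). Edges now: 3
Op 4: add_edge(E, G). Edges now: 4
Op 5: add_edge(F, B). Edges now: 5
Op 6: add_edge(A, G). Edges now: 6
Op 7: add_edge(C, F). Edges now: 7
Op 8: add_edge(C, D). Edges now: 8
Op 9: add_edge(A, D). Edges now: 9
Op 10: add_edge(F, G). Edges now: 10
Op 11: add_edge(A, E). Edges now: 11
Op 12: add_edge(C, B). Edges now: 12
Compute levels (Kahn BFS):
  sources (in-degree 0): A, C
  process A: level=0
    A->B: in-degree(B)=3, level(B)>=1
    A->D: in-degree(D)=2, level(D)>=1
    A->E: in-degree(E)=0, level(E)=1, enqueue
    A->G: in-degree(G)=2, level(G)>=1
  process C: level=0
    C->B: in-degree(B)=2, level(B)>=1
    C->D: in-degree(D)=1, level(D)>=1
    C->F: in-degree(F)=0, level(F)=1, enqueue
  process E: level=1
    E->D: in-degree(D)=0, level(D)=2, enqueue
    E->G: in-degree(G)=1, level(G)>=2
  process F: level=1
    F->B: in-degree(B)=1, level(B)>=2
    F->G: in-degree(G)=0, level(G)=2, enqueue
  process D: level=2
  process G: level=2
    G->B: in-degree(B)=0, level(B)=3, enqueue
  process B: level=3
All levels: A:0, B:3, C:0, D:2, E:1, F:1, G:2

Answer: A:0, B:3, C:0, D:2, E:1, F:1, G:2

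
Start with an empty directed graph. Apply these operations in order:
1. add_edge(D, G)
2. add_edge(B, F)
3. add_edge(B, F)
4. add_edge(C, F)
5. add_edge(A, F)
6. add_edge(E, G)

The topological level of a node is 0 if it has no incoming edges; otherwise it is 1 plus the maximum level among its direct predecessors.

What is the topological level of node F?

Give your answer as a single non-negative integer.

Op 1: add_edge(D, G). Edges now: 1
Op 2: add_edge(B, F). Edges now: 2
Op 3: add_edge(B, F) (duplicate, no change). Edges now: 2
Op 4: add_edge(C, F). Edges now: 3
Op 5: add_edge(A, F). Edges now: 4
Op 6: add_edge(E, G). Edges now: 5
Compute levels (Kahn BFS):
  sources (in-degree 0): A, B, C, D, E
  process A: level=0
    A->F: in-degree(F)=2, level(F)>=1
  process B: level=0
    B->F: in-degree(F)=1, level(F)>=1
  process C: level=0
    C->F: in-degree(F)=0, level(F)=1, enqueue
  process D: level=0
    D->G: in-degree(G)=1, level(G)>=1
  process E: level=0
    E->G: in-degree(G)=0, level(G)=1, enqueue
  process F: level=1
  process G: level=1
All levels: A:0, B:0, C:0, D:0, E:0, F:1, G:1
level(F) = 1

Answer: 1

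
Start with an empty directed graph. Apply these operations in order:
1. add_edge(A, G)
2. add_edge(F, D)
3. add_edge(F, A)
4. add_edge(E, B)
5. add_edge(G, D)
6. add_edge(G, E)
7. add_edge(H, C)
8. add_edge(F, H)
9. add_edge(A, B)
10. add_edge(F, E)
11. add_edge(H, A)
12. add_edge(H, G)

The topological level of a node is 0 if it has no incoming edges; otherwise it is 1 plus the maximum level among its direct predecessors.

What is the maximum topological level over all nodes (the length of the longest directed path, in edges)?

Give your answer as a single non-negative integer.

Answer: 5

Derivation:
Op 1: add_edge(A, G). Edges now: 1
Op 2: add_edge(F, D). Edges now: 2
Op 3: add_edge(F, A). Edges now: 3
Op 4: add_edge(E, B). Edges now: 4
Op 5: add_edge(G, D). Edges now: 5
Op 6: add_edge(G, E). Edges now: 6
Op 7: add_edge(H, C). Edges now: 7
Op 8: add_edge(F, H). Edges now: 8
Op 9: add_edge(A, B). Edges now: 9
Op 10: add_edge(F, E). Edges now: 10
Op 11: add_edge(H, A). Edges now: 11
Op 12: add_edge(H, G). Edges now: 12
Compute levels (Kahn BFS):
  sources (in-degree 0): F
  process F: level=0
    F->A: in-degree(A)=1, level(A)>=1
    F->D: in-degree(D)=1, level(D)>=1
    F->E: in-degree(E)=1, level(E)>=1
    F->H: in-degree(H)=0, level(H)=1, enqueue
  process H: level=1
    H->A: in-degree(A)=0, level(A)=2, enqueue
    H->C: in-degree(C)=0, level(C)=2, enqueue
    H->G: in-degree(G)=1, level(G)>=2
  process A: level=2
    A->B: in-degree(B)=1, level(B)>=3
    A->G: in-degree(G)=0, level(G)=3, enqueue
  process C: level=2
  process G: level=3
    G->D: in-degree(D)=0, level(D)=4, enqueue
    G->E: in-degree(E)=0, level(E)=4, enqueue
  process D: level=4
  process E: level=4
    E->B: in-degree(B)=0, level(B)=5, enqueue
  process B: level=5
All levels: A:2, B:5, C:2, D:4, E:4, F:0, G:3, H:1
max level = 5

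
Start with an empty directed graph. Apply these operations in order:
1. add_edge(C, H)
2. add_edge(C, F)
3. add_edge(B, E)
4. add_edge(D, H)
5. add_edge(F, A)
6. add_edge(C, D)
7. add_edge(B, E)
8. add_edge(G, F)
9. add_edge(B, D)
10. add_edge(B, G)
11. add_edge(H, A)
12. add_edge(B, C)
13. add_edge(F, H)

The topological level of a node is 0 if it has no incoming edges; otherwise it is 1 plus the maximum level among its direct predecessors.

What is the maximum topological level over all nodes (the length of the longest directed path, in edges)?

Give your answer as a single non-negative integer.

Answer: 4

Derivation:
Op 1: add_edge(C, H). Edges now: 1
Op 2: add_edge(C, F). Edges now: 2
Op 3: add_edge(B, E). Edges now: 3
Op 4: add_edge(D, H). Edges now: 4
Op 5: add_edge(F, A). Edges now: 5
Op 6: add_edge(C, D). Edges now: 6
Op 7: add_edge(B, E) (duplicate, no change). Edges now: 6
Op 8: add_edge(G, F). Edges now: 7
Op 9: add_edge(B, D). Edges now: 8
Op 10: add_edge(B, G). Edges now: 9
Op 11: add_edge(H, A). Edges now: 10
Op 12: add_edge(B, C). Edges now: 11
Op 13: add_edge(F, H). Edges now: 12
Compute levels (Kahn BFS):
  sources (in-degree 0): B
  process B: level=0
    B->C: in-degree(C)=0, level(C)=1, enqueue
    B->D: in-degree(D)=1, level(D)>=1
    B->E: in-degree(E)=0, level(E)=1, enqueue
    B->G: in-degree(G)=0, level(G)=1, enqueue
  process C: level=1
    C->D: in-degree(D)=0, level(D)=2, enqueue
    C->F: in-degree(F)=1, level(F)>=2
    C->H: in-degree(H)=2, level(H)>=2
  process E: level=1
  process G: level=1
    G->F: in-degree(F)=0, level(F)=2, enqueue
  process D: level=2
    D->H: in-degree(H)=1, level(H)>=3
  process F: level=2
    F->A: in-degree(A)=1, level(A)>=3
    F->H: in-degree(H)=0, level(H)=3, enqueue
  process H: level=3
    H->A: in-degree(A)=0, level(A)=4, enqueue
  process A: level=4
All levels: A:4, B:0, C:1, D:2, E:1, F:2, G:1, H:3
max level = 4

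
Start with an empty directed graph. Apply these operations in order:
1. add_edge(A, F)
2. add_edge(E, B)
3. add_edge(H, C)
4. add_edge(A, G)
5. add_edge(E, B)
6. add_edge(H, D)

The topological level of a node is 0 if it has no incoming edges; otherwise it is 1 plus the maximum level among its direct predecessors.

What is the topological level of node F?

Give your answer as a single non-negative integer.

Op 1: add_edge(A, F). Edges now: 1
Op 2: add_edge(E, B). Edges now: 2
Op 3: add_edge(H, C). Edges now: 3
Op 4: add_edge(A, G). Edges now: 4
Op 5: add_edge(E, B) (duplicate, no change). Edges now: 4
Op 6: add_edge(H, D). Edges now: 5
Compute levels (Kahn BFS):
  sources (in-degree 0): A, E, H
  process A: level=0
    A->F: in-degree(F)=0, level(F)=1, enqueue
    A->G: in-degree(G)=0, level(G)=1, enqueue
  process E: level=0
    E->B: in-degree(B)=0, level(B)=1, enqueue
  process H: level=0
    H->C: in-degree(C)=0, level(C)=1, enqueue
    H->D: in-degree(D)=0, level(D)=1, enqueue
  process F: level=1
  process G: level=1
  process B: level=1
  process C: level=1
  process D: level=1
All levels: A:0, B:1, C:1, D:1, E:0, F:1, G:1, H:0
level(F) = 1

Answer: 1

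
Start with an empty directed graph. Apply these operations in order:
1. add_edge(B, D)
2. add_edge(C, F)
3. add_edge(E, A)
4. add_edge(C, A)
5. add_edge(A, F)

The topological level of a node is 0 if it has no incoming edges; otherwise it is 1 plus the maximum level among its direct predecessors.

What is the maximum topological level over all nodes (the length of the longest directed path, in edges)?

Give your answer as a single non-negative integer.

Op 1: add_edge(B, D). Edges now: 1
Op 2: add_edge(C, F). Edges now: 2
Op 3: add_edge(E, A). Edges now: 3
Op 4: add_edge(C, A). Edges now: 4
Op 5: add_edge(A, F). Edges now: 5
Compute levels (Kahn BFS):
  sources (in-degree 0): B, C, E
  process B: level=0
    B->D: in-degree(D)=0, level(D)=1, enqueue
  process C: level=0
    C->A: in-degree(A)=1, level(A)>=1
    C->F: in-degree(F)=1, level(F)>=1
  process E: level=0
    E->A: in-degree(A)=0, level(A)=1, enqueue
  process D: level=1
  process A: level=1
    A->F: in-degree(F)=0, level(F)=2, enqueue
  process F: level=2
All levels: A:1, B:0, C:0, D:1, E:0, F:2
max level = 2

Answer: 2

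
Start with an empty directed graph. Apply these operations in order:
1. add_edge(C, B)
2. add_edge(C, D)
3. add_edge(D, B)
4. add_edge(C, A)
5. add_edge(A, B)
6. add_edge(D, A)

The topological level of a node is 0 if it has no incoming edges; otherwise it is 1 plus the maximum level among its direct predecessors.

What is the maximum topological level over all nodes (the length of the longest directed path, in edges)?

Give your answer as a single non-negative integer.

Answer: 3

Derivation:
Op 1: add_edge(C, B). Edges now: 1
Op 2: add_edge(C, D). Edges now: 2
Op 3: add_edge(D, B). Edges now: 3
Op 4: add_edge(C, A). Edges now: 4
Op 5: add_edge(A, B). Edges now: 5
Op 6: add_edge(D, A). Edges now: 6
Compute levels (Kahn BFS):
  sources (in-degree 0): C
  process C: level=0
    C->A: in-degree(A)=1, level(A)>=1
    C->B: in-degree(B)=2, level(B)>=1
    C->D: in-degree(D)=0, level(D)=1, enqueue
  process D: level=1
    D->A: in-degree(A)=0, level(A)=2, enqueue
    D->B: in-degree(B)=1, level(B)>=2
  process A: level=2
    A->B: in-degree(B)=0, level(B)=3, enqueue
  process B: level=3
All levels: A:2, B:3, C:0, D:1
max level = 3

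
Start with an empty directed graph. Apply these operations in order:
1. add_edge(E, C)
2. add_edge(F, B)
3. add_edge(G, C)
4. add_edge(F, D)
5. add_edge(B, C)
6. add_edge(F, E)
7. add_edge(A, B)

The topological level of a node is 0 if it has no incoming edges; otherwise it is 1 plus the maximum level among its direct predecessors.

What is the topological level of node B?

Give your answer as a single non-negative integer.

Op 1: add_edge(E, C). Edges now: 1
Op 2: add_edge(F, B). Edges now: 2
Op 3: add_edge(G, C). Edges now: 3
Op 4: add_edge(F, D). Edges now: 4
Op 5: add_edge(B, C). Edges now: 5
Op 6: add_edge(F, E). Edges now: 6
Op 7: add_edge(A, B). Edges now: 7
Compute levels (Kahn BFS):
  sources (in-degree 0): A, F, G
  process A: level=0
    A->B: in-degree(B)=1, level(B)>=1
  process F: level=0
    F->B: in-degree(B)=0, level(B)=1, enqueue
    F->D: in-degree(D)=0, level(D)=1, enqueue
    F->E: in-degree(E)=0, level(E)=1, enqueue
  process G: level=0
    G->C: in-degree(C)=2, level(C)>=1
  process B: level=1
    B->C: in-degree(C)=1, level(C)>=2
  process D: level=1
  process E: level=1
    E->C: in-degree(C)=0, level(C)=2, enqueue
  process C: level=2
All levels: A:0, B:1, C:2, D:1, E:1, F:0, G:0
level(B) = 1

Answer: 1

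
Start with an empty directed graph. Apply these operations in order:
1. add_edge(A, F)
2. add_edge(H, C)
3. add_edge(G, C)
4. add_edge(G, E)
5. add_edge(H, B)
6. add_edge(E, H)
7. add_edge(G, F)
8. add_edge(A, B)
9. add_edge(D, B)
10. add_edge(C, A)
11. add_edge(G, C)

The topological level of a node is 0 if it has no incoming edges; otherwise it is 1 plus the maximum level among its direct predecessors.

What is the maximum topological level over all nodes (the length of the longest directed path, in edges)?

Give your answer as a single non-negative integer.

Answer: 5

Derivation:
Op 1: add_edge(A, F). Edges now: 1
Op 2: add_edge(H, C). Edges now: 2
Op 3: add_edge(G, C). Edges now: 3
Op 4: add_edge(G, E). Edges now: 4
Op 5: add_edge(H, B). Edges now: 5
Op 6: add_edge(E, H). Edges now: 6
Op 7: add_edge(G, F). Edges now: 7
Op 8: add_edge(A, B). Edges now: 8
Op 9: add_edge(D, B). Edges now: 9
Op 10: add_edge(C, A). Edges now: 10
Op 11: add_edge(G, C) (duplicate, no change). Edges now: 10
Compute levels (Kahn BFS):
  sources (in-degree 0): D, G
  process D: level=0
    D->B: in-degree(B)=2, level(B)>=1
  process G: level=0
    G->C: in-degree(C)=1, level(C)>=1
    G->E: in-degree(E)=0, level(E)=1, enqueue
    G->F: in-degree(F)=1, level(F)>=1
  process E: level=1
    E->H: in-degree(H)=0, level(H)=2, enqueue
  process H: level=2
    H->B: in-degree(B)=1, level(B)>=3
    H->C: in-degree(C)=0, level(C)=3, enqueue
  process C: level=3
    C->A: in-degree(A)=0, level(A)=4, enqueue
  process A: level=4
    A->B: in-degree(B)=0, level(B)=5, enqueue
    A->F: in-degree(F)=0, level(F)=5, enqueue
  process B: level=5
  process F: level=5
All levels: A:4, B:5, C:3, D:0, E:1, F:5, G:0, H:2
max level = 5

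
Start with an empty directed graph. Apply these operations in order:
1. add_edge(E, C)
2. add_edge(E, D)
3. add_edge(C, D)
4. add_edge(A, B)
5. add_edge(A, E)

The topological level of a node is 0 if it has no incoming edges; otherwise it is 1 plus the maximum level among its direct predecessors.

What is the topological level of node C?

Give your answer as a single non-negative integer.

Answer: 2

Derivation:
Op 1: add_edge(E, C). Edges now: 1
Op 2: add_edge(E, D). Edges now: 2
Op 3: add_edge(C, D). Edges now: 3
Op 4: add_edge(A, B). Edges now: 4
Op 5: add_edge(A, E). Edges now: 5
Compute levels (Kahn BFS):
  sources (in-degree 0): A
  process A: level=0
    A->B: in-degree(B)=0, level(B)=1, enqueue
    A->E: in-degree(E)=0, level(E)=1, enqueue
  process B: level=1
  process E: level=1
    E->C: in-degree(C)=0, level(C)=2, enqueue
    E->D: in-degree(D)=1, level(D)>=2
  process C: level=2
    C->D: in-degree(D)=0, level(D)=3, enqueue
  process D: level=3
All levels: A:0, B:1, C:2, D:3, E:1
level(C) = 2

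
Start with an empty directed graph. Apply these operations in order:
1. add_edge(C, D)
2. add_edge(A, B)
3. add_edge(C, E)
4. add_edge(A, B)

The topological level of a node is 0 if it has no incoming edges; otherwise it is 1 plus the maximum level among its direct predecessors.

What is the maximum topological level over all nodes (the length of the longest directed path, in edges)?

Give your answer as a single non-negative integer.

Op 1: add_edge(C, D). Edges now: 1
Op 2: add_edge(A, B). Edges now: 2
Op 3: add_edge(C, E). Edges now: 3
Op 4: add_edge(A, B) (duplicate, no change). Edges now: 3
Compute levels (Kahn BFS):
  sources (in-degree 0): A, C
  process A: level=0
    A->B: in-degree(B)=0, level(B)=1, enqueue
  process C: level=0
    C->D: in-degree(D)=0, level(D)=1, enqueue
    C->E: in-degree(E)=0, level(E)=1, enqueue
  process B: level=1
  process D: level=1
  process E: level=1
All levels: A:0, B:1, C:0, D:1, E:1
max level = 1

Answer: 1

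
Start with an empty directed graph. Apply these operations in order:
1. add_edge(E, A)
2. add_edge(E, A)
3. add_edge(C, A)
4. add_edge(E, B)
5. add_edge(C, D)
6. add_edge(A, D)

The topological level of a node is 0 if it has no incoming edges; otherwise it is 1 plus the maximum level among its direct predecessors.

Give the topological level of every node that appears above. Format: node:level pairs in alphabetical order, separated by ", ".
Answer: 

Answer: A:1, B:1, C:0, D:2, E:0

Derivation:
Op 1: add_edge(E, A). Edges now: 1
Op 2: add_edge(E, A) (duplicate, no change). Edges now: 1
Op 3: add_edge(C, A). Edges now: 2
Op 4: add_edge(E, B). Edges now: 3
Op 5: add_edge(C, D). Edges now: 4
Op 6: add_edge(A, D). Edges now: 5
Compute levels (Kahn BFS):
  sources (in-degree 0): C, E
  process C: level=0
    C->A: in-degree(A)=1, level(A)>=1
    C->D: in-degree(D)=1, level(D)>=1
  process E: level=0
    E->A: in-degree(A)=0, level(A)=1, enqueue
    E->B: in-degree(B)=0, level(B)=1, enqueue
  process A: level=1
    A->D: in-degree(D)=0, level(D)=2, enqueue
  process B: level=1
  process D: level=2
All levels: A:1, B:1, C:0, D:2, E:0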